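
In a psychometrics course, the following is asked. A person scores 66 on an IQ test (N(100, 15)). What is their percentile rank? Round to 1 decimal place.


z = (IQ - mean) / SD
z = (66 - 100) / 15 = -2.2667
Percentile = Phi(-2.2667) * 100
Phi(-2.2667) = 0.011704
= 1.2


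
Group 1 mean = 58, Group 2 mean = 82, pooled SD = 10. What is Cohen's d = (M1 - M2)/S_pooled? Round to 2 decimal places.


Cohen's d = (M1 - M2) / S_pooled
= (58 - 82) / 10
= -24 / 10
= -2.40


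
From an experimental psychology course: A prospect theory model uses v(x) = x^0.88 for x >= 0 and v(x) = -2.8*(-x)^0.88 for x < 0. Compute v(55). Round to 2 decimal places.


Since x = 55 >= 0, use v(x) = x^0.88
55^0.88 = 34.0032
v(55) = 34.00


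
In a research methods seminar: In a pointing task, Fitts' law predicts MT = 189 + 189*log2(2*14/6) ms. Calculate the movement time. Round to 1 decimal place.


MT = 189 + 189 * log2(2*14/6)
2D/W = 4.666667
log2(4.666667) = 2.2224
MT = 189 + 189 * 2.2224
= 609.0 ms


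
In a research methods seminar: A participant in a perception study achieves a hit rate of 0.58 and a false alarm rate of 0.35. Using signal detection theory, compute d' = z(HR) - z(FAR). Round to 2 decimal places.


d' = z(HR) - z(FAR)
z(0.58) = 0.2019
z(0.35) = -0.3853
d' = 0.2019 - -0.3853
= 0.59


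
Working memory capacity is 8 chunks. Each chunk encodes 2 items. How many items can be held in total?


Total items = chunks * items_per_chunk
= 8 * 2
= 16


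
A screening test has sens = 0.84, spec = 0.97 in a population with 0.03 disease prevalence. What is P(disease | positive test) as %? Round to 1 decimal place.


PPV = (sens * prev) / (sens * prev + (1-spec) * (1-prev))
Numerator = 0.84 * 0.03 = 0.0252
P(positive and no disease) = (1 - spec) * (1 - prev) = (1 - 0.97) * (1 - 0.03) = 0.0291
Denominator = 0.0252 + 0.0291 = 0.0543
PPV = 0.0252 / 0.0543 = 0.464088
As percentage = 46.4


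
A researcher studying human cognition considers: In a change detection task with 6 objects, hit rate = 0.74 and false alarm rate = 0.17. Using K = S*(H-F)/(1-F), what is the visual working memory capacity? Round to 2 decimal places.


K = S * (H - F) / (1 - F)
H - F = 0.57
1 - F = 0.83
K = 6 * 0.57 / 0.83
= 4.12


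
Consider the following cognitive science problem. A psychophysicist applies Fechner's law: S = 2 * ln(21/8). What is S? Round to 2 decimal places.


S = 2 * ln(21/8)
I/I0 = 2.625
ln(2.625) = 0.9651
S = 2 * 0.9651
= 1.93


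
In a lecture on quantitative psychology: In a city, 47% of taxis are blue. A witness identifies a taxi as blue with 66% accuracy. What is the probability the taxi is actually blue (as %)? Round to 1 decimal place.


P(blue | says blue) = P(says blue | blue)*P(blue) / [P(says blue | blue)*P(blue) + P(says blue | not blue)*P(not blue)]
Numerator = 0.66 * 0.47 = 0.3102
False identification = 0.34 * 0.53 = 0.1802
P = 0.3102 / (0.3102 + 0.1802)
= 0.3102 / 0.4904
As percentage = 63.3


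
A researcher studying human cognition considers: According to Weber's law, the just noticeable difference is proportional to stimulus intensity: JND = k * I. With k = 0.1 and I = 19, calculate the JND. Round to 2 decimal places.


JND = k * I
JND = 0.1 * 19
= 1.90


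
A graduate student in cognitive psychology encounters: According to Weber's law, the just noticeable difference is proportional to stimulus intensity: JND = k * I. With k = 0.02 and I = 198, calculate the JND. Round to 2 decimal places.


JND = k * I
JND = 0.02 * 198
= 3.96


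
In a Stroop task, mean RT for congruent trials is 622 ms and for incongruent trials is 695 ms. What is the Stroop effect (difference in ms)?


Stroop effect = RT(incongruent) - RT(congruent)
= 695 - 622
= 73 ms


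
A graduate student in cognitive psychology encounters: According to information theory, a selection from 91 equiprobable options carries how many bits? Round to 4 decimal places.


H = log2(n)
H = log2(91)
= 6.5078


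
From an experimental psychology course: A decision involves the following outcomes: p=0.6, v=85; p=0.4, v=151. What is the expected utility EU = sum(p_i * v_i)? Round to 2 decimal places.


EU = sum(p_i * v_i)
0.6 * 85 = 51.0
0.4 * 151 = 60.4
EU = 51.0 + 60.4
= 111.40


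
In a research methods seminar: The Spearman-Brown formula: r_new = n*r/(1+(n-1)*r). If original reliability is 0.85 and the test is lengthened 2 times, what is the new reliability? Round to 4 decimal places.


r_new = n*r / (1 + (n-1)*r)
Numerator = 2 * 0.85 = 1.7
Denominator = 1 + 1 * 0.85 = 1.85
r_new = 1.7 / 1.85
= 0.9189


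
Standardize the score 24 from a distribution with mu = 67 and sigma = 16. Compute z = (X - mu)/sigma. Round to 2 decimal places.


z = (X - mu) / sigma
= (24 - 67) / 16
= -43 / 16
= -2.69


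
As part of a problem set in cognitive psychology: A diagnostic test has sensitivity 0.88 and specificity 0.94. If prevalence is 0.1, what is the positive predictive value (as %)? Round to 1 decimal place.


PPV = (sens * prev) / (sens * prev + (1-spec) * (1-prev))
Numerator = 0.88 * 0.1 = 0.088
P(positive and no disease) = (1 - spec) * (1 - prev) = (1 - 0.94) * (1 - 0.1) = 0.054
Denominator = 0.088 + 0.054 = 0.142
PPV = 0.088 / 0.142 = 0.619718
As percentage = 62.0


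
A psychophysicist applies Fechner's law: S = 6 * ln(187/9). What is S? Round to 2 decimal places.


S = 6 * ln(187/9)
I/I0 = 20.777778
ln(20.777778) = 3.0339
S = 6 * 3.0339
= 18.20


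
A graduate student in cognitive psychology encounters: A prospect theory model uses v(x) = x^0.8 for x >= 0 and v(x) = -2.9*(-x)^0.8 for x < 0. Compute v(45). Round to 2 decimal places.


Since x = 45 >= 0, use v(x) = x^0.8
45^0.8 = 21.017
v(45) = 21.02


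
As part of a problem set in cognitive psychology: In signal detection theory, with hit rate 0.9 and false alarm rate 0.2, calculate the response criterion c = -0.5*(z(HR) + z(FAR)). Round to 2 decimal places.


c = -0.5 * (z(HR) + z(FAR))
z(0.9) = 1.2816
z(0.2) = -0.8416
c = -0.5 * (1.2816 + -0.8416)
= -0.5 * 0.44
= -0.22


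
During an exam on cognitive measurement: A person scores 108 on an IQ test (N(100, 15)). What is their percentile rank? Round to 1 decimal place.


z = (IQ - mean) / SD
z = (108 - 100) / 15 = 0.5333
Percentile = Phi(0.5333) * 100
Phi(0.5333) = 0.703087
= 70.3


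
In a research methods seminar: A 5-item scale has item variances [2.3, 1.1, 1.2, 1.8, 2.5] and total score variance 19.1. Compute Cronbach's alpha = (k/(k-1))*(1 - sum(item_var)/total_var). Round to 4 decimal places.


alpha = (k/(k-1)) * (1 - sum(s_i^2)/s_total^2)
sum(item variances) = 8.9
k/(k-1) = 5/4 = 1.25
1 - 8.9/19.1 = 1 - 0.465969 = 0.534031
alpha = 1.25 * 0.534031
= 0.6675


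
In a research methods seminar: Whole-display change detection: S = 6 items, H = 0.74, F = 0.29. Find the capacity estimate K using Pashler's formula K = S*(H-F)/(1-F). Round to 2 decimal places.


K = S * (H - F) / (1 - F)
H - F = 0.45
1 - F = 0.71
K = 6 * 0.45 / 0.71
= 3.80


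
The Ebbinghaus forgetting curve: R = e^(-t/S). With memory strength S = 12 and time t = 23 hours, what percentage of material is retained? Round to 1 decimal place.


R = e^(-t/S)
-t/S = -23/12 = -1.916667
R = e^(-1.916667) = 0.147096
Percentage = 0.147096 * 100
= 14.7


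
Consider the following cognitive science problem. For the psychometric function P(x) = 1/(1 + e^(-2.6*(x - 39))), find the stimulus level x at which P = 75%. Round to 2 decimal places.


At P = 0.75: 0.75 = 1/(1 + e^(-k*(x-x0)))
Solving: e^(-k*(x-x0)) = 1/3
x = x0 + ln(3)/k
ln(3) = 1.0986
x = 39 + 1.0986/2.6
= 39 + 0.4225
= 39.42


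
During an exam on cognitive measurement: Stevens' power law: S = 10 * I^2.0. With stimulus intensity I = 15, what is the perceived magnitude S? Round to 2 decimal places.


S = 10 * 15^2.0
15^2.0 = 225.0
S = 10 * 225.0
= 2250.00


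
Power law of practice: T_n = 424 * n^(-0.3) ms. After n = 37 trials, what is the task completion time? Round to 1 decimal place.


T_n = 424 * 37^(-0.3)
37^(-0.3) = 0.338485
T_n = 424 * 0.338485
= 143.5 ms


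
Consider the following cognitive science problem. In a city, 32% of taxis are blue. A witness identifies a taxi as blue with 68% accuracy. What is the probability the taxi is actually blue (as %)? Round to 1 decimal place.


P(blue | says blue) = P(says blue | blue)*P(blue) / [P(says blue | blue)*P(blue) + P(says blue | not blue)*P(not blue)]
Numerator = 0.68 * 0.32 = 0.2176
False identification = 0.32 * 0.68 = 0.2176
P = 0.2176 / (0.2176 + 0.2176)
= 0.2176 / 0.4352
As percentage = 50.0


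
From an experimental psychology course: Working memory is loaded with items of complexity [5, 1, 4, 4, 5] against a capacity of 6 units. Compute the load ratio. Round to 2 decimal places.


Total complexity = 5 + 1 + 4 + 4 + 5 = 19
Load = total / capacity = 19 / 6
= 3.17


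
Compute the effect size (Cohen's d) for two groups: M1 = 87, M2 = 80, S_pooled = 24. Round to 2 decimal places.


Cohen's d = (M1 - M2) / S_pooled
= (87 - 80) / 24
= 7 / 24
= 0.29


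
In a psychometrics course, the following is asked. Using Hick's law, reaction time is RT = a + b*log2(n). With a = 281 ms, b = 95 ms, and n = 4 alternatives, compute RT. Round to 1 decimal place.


RT = 281 + 95 * log2(4)
log2(4) = 2.0
RT = 281 + 95 * 2.0
= 281 + 190.0
= 471.0 ms


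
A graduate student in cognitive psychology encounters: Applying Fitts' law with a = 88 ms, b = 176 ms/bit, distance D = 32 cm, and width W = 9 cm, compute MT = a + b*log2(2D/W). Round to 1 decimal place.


MT = 88 + 176 * log2(2*32/9)
2D/W = 7.111111
log2(7.111111) = 2.8301
MT = 88 + 176 * 2.8301
= 586.1 ms


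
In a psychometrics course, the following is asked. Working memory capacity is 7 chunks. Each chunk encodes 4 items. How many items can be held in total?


Total items = chunks * items_per_chunk
= 7 * 4
= 28


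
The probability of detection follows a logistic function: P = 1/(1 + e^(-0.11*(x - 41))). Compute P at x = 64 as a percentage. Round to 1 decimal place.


P(x) = 1/(1 + e^(-0.11*(64 - 41)))
Exponent = -0.11 * 23 = -2.53
e^(-2.53) = 0.079659
P = 1/(1 + 0.079659) = 0.926218
Percentage = 92.6


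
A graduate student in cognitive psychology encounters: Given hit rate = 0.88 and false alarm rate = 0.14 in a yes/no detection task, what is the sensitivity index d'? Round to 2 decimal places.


d' = z(HR) - z(FAR)
z(0.88) = 1.175
z(0.14) = -1.0803
d' = 1.175 - -1.0803
= 2.26


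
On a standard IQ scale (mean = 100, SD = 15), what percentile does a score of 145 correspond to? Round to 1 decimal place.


z = (IQ - mean) / SD
z = (145 - 100) / 15 = 3.0
Percentile = Phi(3.0) * 100
Phi(3.0) = 0.99865
= 99.9


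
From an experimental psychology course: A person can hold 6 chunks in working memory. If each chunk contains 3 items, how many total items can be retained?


Total items = chunks * items_per_chunk
= 6 * 3
= 18


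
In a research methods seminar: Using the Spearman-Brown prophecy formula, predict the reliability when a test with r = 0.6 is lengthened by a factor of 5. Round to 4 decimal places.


r_new = n*r / (1 + (n-1)*r)
Numerator = 5 * 0.6 = 3.0
Denominator = 1 + 4 * 0.6 = 3.4
r_new = 3.0 / 3.4
= 0.8824


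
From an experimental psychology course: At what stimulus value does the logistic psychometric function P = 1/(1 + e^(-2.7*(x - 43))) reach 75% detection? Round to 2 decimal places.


At P = 0.75: 0.75 = 1/(1 + e^(-k*(x-x0)))
Solving: e^(-k*(x-x0)) = 1/3
x = x0 + ln(3)/k
ln(3) = 1.0986
x = 43 + 1.0986/2.7
= 43 + 0.4069
= 43.41


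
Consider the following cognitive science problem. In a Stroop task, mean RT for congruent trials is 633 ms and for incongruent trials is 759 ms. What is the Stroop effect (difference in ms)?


Stroop effect = RT(incongruent) - RT(congruent)
= 759 - 633
= 126 ms


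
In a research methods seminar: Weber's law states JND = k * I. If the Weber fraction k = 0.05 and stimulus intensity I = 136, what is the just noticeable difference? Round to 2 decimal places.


JND = k * I
JND = 0.05 * 136
= 6.80


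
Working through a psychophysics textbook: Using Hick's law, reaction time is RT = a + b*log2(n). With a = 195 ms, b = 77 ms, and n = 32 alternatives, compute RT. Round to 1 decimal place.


RT = 195 + 77 * log2(32)
log2(32) = 5.0
RT = 195 + 77 * 5.0
= 195 + 385.0
= 580.0 ms


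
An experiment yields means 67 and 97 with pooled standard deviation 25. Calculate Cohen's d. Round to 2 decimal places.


Cohen's d = (M1 - M2) / S_pooled
= (67 - 97) / 25
= -30 / 25
= -1.20


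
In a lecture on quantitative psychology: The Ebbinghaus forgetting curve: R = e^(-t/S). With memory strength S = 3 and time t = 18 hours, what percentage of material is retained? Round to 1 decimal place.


R = e^(-t/S)
-t/S = -18/3 = -6.0
R = e^(-6.0) = 0.002479
Percentage = 0.002479 * 100
= 0.2


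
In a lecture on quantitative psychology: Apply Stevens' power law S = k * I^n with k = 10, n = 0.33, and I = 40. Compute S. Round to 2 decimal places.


S = 10 * 40^0.33
40^0.33 = 3.3782
S = 10 * 3.3782
= 33.78


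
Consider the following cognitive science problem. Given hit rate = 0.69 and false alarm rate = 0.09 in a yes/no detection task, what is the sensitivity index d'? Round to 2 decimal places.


d' = z(HR) - z(FAR)
z(0.69) = 0.4959
z(0.09) = -1.3408
d' = 0.4959 - -1.3408
= 1.84


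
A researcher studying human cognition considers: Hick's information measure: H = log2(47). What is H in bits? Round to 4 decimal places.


H = log2(n)
H = log2(47)
= 5.5546


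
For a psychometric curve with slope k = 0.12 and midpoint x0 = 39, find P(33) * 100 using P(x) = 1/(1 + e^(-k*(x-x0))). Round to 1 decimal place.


P(x) = 1/(1 + e^(-0.12*(33 - 39)))
Exponent = -0.12 * -6 = 0.72
e^(0.72) = 2.054433
P = 1/(1 + 2.054433) = 0.327393
Percentage = 32.7


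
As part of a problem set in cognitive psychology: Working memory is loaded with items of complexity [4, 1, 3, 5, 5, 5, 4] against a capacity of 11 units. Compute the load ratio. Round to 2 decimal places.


Total complexity = 4 + 1 + 3 + 5 + 5 + 5 + 4 = 27
Load = total / capacity = 27 / 11
= 2.45


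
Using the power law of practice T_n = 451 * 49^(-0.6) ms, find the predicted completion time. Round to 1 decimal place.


T_n = 451 * 49^(-0.6)
49^(-0.6) = 0.096802
T_n = 451 * 0.096802
= 43.7 ms


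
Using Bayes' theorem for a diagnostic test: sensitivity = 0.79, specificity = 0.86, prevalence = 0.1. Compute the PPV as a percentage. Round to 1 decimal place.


PPV = (sens * prev) / (sens * prev + (1-spec) * (1-prev))
Numerator = 0.79 * 0.1 = 0.079
P(positive and no disease) = (1 - spec) * (1 - prev) = (1 - 0.86) * (1 - 0.1) = 0.126
Denominator = 0.079 + 0.126 = 0.205
PPV = 0.079 / 0.205 = 0.385366
As percentage = 38.5


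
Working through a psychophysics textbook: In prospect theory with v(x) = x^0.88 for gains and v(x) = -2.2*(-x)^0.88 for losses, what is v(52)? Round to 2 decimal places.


Since x = 52 >= 0, use v(x) = x^0.88
52^0.88 = 32.3655
v(52) = 32.37


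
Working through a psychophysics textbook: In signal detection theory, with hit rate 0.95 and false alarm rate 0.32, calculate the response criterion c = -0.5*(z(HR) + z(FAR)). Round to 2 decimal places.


c = -0.5 * (z(HR) + z(FAR))
z(0.95) = 1.6449
z(0.32) = -0.4677
c = -0.5 * (1.6449 + -0.4677)
= -0.5 * 1.1772
= -0.59


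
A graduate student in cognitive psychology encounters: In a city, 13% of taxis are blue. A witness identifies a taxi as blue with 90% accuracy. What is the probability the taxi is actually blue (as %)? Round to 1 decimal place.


P(blue | says blue) = P(says blue | blue)*P(blue) / [P(says blue | blue)*P(blue) + P(says blue | not blue)*P(not blue)]
Numerator = 0.9 * 0.13 = 0.117
False identification = 0.1 * 0.87 = 0.087
P = 0.117 / (0.117 + 0.087)
= 0.117 / 0.204
As percentage = 57.4


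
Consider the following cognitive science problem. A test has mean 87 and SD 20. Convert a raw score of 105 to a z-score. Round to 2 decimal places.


z = (X - mu) / sigma
= (105 - 87) / 20
= 18 / 20
= 0.90


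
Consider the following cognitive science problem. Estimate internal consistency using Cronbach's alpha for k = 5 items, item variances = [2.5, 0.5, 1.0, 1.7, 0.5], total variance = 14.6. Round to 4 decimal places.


alpha = (k/(k-1)) * (1 - sum(s_i^2)/s_total^2)
sum(item variances) = 6.2
k/(k-1) = 5/4 = 1.25
1 - 6.2/14.6 = 1 - 0.424658 = 0.575342
alpha = 1.25 * 0.575342
= 0.7192


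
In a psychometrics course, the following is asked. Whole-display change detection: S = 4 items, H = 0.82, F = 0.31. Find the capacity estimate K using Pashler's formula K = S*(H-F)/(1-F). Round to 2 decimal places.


K = S * (H - F) / (1 - F)
H - F = 0.51
1 - F = 0.69
K = 4 * 0.51 / 0.69
= 2.96


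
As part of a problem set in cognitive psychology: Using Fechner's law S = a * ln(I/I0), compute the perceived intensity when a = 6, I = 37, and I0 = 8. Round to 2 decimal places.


S = 6 * ln(37/8)
I/I0 = 4.625
ln(4.625) = 1.5315
S = 6 * 1.5315
= 9.19


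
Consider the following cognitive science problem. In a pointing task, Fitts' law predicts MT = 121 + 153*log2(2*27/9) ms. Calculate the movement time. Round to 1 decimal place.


MT = 121 + 153 * log2(2*27/9)
2D/W = 6.0
log2(6.0) = 2.585
MT = 121 + 153 * 2.585
= 516.5 ms


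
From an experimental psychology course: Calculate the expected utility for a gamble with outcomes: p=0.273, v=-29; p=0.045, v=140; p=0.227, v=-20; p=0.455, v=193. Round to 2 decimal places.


EU = sum(p_i * v_i)
0.273 * -29 = -7.917
0.045 * 140 = 6.3
0.227 * -20 = -4.54
0.455 * 193 = 87.815
EU = -7.917 + 6.3 + -4.54 + 87.815
= 81.66


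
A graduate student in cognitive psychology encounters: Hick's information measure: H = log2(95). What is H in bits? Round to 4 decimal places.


H = log2(n)
H = log2(95)
= 6.5699


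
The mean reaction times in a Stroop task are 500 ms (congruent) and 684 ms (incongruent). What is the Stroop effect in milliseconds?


Stroop effect = RT(incongruent) - RT(congruent)
= 684 - 500
= 184 ms


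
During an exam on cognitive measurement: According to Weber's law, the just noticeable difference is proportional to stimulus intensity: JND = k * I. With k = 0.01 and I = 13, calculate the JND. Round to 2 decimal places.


JND = k * I
JND = 0.01 * 13
= 0.13


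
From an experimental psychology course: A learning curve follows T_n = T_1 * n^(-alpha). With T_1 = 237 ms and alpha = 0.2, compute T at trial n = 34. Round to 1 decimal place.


T_n = 237 * 34^(-0.2)
34^(-0.2) = 0.493974
T_n = 237 * 0.493974
= 117.1 ms


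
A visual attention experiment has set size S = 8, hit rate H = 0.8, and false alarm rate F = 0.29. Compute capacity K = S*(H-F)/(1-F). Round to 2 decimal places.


K = S * (H - F) / (1 - F)
H - F = 0.51
1 - F = 0.71
K = 8 * 0.51 / 0.71
= 5.75


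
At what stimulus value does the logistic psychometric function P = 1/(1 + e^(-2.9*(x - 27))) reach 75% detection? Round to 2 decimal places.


At P = 0.75: 0.75 = 1/(1 + e^(-k*(x-x0)))
Solving: e^(-k*(x-x0)) = 1/3
x = x0 + ln(3)/k
ln(3) = 1.0986
x = 27 + 1.0986/2.9
= 27 + 0.3788
= 27.38


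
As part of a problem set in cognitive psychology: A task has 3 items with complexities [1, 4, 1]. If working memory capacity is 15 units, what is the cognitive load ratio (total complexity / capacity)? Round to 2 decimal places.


Total complexity = 1 + 4 + 1 = 6
Load = total / capacity = 6 / 15
= 0.40


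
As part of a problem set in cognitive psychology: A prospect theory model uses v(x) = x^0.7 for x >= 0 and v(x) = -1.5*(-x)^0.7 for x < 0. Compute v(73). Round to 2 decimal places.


Since x = 73 >= 0, use v(x) = x^0.7
73^0.7 = 20.1524
v(73) = 20.15


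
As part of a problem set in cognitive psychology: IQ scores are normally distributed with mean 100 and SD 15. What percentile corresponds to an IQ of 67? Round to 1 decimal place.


z = (IQ - mean) / SD
z = (67 - 100) / 15 = -2.2
Percentile = Phi(-2.2) * 100
Phi(-2.2) = 0.013903
= 1.4


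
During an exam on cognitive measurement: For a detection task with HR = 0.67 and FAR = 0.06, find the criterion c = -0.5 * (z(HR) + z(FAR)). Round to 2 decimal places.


c = -0.5 * (z(HR) + z(FAR))
z(0.67) = 0.4399
z(0.06) = -1.5548
c = -0.5 * (0.4399 + -1.5548)
= -0.5 * -1.1149
= 0.56


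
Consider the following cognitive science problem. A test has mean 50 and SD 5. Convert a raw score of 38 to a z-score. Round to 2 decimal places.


z = (X - mu) / sigma
= (38 - 50) / 5
= -12 / 5
= -2.40


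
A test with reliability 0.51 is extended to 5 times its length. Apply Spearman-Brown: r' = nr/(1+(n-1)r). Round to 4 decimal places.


r_new = n*r / (1 + (n-1)*r)
Numerator = 5 * 0.51 = 2.55
Denominator = 1 + 4 * 0.51 = 3.04
r_new = 2.55 / 3.04
= 0.8388


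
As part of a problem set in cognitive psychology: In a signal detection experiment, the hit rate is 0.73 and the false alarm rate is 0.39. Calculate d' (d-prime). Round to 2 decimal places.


d' = z(HR) - z(FAR)
z(0.73) = 0.6128
z(0.39) = -0.2793
d' = 0.6128 - -0.2793
= 0.89


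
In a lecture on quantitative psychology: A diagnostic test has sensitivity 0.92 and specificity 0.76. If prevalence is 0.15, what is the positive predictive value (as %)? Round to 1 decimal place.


PPV = (sens * prev) / (sens * prev + (1-spec) * (1-prev))
Numerator = 0.92 * 0.15 = 0.138
P(positive and no disease) = (1 - spec) * (1 - prev) = (1 - 0.76) * (1 - 0.15) = 0.204
Denominator = 0.138 + 0.204 = 0.342
PPV = 0.138 / 0.342 = 0.403509
As percentage = 40.4


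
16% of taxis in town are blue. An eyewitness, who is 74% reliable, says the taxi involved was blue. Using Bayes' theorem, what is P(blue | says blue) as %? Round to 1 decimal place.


P(blue | says blue) = P(says blue | blue)*P(blue) / [P(says blue | blue)*P(blue) + P(says blue | not blue)*P(not blue)]
Numerator = 0.74 * 0.16 = 0.1184
False identification = 0.26 * 0.84 = 0.2184
P = 0.1184 / (0.1184 + 0.2184)
= 0.1184 / 0.3368
As percentage = 35.2


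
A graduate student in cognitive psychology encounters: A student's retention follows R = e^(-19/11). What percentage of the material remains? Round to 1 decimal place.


R = e^(-t/S)
-t/S = -19/11 = -1.727273
R = e^(-1.727273) = 0.177769
Percentage = 0.177769 * 100
= 17.8


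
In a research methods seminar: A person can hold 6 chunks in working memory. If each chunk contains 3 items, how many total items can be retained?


Total items = chunks * items_per_chunk
= 6 * 3
= 18


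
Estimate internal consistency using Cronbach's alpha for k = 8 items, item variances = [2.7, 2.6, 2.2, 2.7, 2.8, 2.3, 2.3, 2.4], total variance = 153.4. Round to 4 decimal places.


alpha = (k/(k-1)) * (1 - sum(s_i^2)/s_total^2)
sum(item variances) = 20.0
k/(k-1) = 8/7 = 1.142857
1 - 20.0/153.4 = 1 - 0.130378 = 0.869622
alpha = 1.142857 * 0.869622
= 0.9939


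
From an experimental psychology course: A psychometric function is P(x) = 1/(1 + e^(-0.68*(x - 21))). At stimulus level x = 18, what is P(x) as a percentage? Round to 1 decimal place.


P(x) = 1/(1 + e^(-0.68*(18 - 21)))
Exponent = -0.68 * -3 = 2.04
e^(2.04) = 7.690609
P = 1/(1 + 7.690609) = 0.115067
Percentage = 11.5


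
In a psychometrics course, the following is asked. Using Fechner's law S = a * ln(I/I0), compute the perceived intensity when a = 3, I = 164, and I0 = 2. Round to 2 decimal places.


S = 3 * ln(164/2)
I/I0 = 82.0
ln(82.0) = 4.4067
S = 3 * 4.4067
= 13.22


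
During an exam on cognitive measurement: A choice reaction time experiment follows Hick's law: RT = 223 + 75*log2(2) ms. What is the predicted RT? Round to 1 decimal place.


RT = 223 + 75 * log2(2)
log2(2) = 1.0
RT = 223 + 75 * 1.0
= 223 + 75.0
= 298.0 ms


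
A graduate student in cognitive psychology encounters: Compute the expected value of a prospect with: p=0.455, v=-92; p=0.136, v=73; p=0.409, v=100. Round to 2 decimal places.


EU = sum(p_i * v_i)
0.455 * -92 = -41.86
0.136 * 73 = 9.928
0.409 * 100 = 40.9
EU = -41.86 + 9.928 + 40.9
= 8.97


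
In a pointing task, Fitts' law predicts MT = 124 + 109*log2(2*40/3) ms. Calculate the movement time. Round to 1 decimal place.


MT = 124 + 109 * log2(2*40/3)
2D/W = 26.666667
log2(26.666667) = 4.737
MT = 124 + 109 * 4.737
= 640.3 ms


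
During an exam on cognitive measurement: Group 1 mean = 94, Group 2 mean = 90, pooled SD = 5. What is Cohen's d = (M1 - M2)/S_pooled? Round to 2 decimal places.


Cohen's d = (M1 - M2) / S_pooled
= (94 - 90) / 5
= 4 / 5
= 0.80


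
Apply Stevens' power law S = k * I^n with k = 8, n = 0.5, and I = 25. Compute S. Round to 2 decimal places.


S = 8 * 25^0.5
25^0.5 = 5.0
S = 8 * 5.0
= 40.00


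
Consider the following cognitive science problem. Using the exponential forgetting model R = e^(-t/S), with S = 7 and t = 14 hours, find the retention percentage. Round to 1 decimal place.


R = e^(-t/S)
-t/S = -14/7 = -2.0
R = e^(-2.0) = 0.135335
Percentage = 0.135335 * 100
= 13.5


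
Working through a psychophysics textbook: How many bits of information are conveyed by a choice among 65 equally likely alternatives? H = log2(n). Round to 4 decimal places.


H = log2(n)
H = log2(65)
= 6.0224


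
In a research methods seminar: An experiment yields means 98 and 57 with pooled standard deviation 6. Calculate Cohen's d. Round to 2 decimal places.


Cohen's d = (M1 - M2) / S_pooled
= (98 - 57) / 6
= 41 / 6
= 6.83


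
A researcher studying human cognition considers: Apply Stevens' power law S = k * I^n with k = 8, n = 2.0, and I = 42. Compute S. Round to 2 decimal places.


S = 8 * 42^2.0
42^2.0 = 1764.0
S = 8 * 1764.0
= 14112.00


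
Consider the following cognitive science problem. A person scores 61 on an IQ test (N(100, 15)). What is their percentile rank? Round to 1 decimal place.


z = (IQ - mean) / SD
z = (61 - 100) / 15 = -2.6
Percentile = Phi(-2.6) * 100
Phi(-2.6) = 0.004661
= 0.5


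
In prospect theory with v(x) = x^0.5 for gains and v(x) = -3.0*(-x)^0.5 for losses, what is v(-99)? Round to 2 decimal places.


Since x = -99 < 0, use v(x) = -lambda*(-x)^alpha
(-x) = 99
99^0.5 = 9.9499
v(-99) = -3.0 * 9.9499
= -29.85


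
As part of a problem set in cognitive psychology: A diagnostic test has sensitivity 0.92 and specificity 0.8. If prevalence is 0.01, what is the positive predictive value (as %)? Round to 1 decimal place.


PPV = (sens * prev) / (sens * prev + (1-spec) * (1-prev))
Numerator = 0.92 * 0.01 = 0.0092
P(positive and no disease) = (1 - spec) * (1 - prev) = (1 - 0.8) * (1 - 0.01) = 0.198
Denominator = 0.0092 + 0.198 = 0.2072
PPV = 0.0092 / 0.2072 = 0.044402
As percentage = 4.4


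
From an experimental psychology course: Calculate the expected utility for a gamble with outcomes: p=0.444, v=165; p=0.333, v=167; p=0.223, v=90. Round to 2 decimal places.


EU = sum(p_i * v_i)
0.444 * 165 = 73.26
0.333 * 167 = 55.611
0.223 * 90 = 20.07
EU = 73.26 + 55.611 + 20.07
= 148.94


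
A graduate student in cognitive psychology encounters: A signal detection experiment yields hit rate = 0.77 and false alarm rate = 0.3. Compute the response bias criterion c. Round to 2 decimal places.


c = -0.5 * (z(HR) + z(FAR))
z(0.77) = 0.7388
z(0.3) = -0.5244
c = -0.5 * (0.7388 + -0.5244)
= -0.5 * 0.2144
= -0.11


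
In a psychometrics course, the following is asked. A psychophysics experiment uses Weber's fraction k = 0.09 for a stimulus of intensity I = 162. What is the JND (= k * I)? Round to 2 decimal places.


JND = k * I
JND = 0.09 * 162
= 14.58


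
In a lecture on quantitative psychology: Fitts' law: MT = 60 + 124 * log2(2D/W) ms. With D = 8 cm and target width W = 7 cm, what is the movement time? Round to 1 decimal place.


MT = 60 + 124 * log2(2*8/7)
2D/W = 2.285714
log2(2.285714) = 1.1926
MT = 60 + 124 * 1.1926
= 207.9 ms


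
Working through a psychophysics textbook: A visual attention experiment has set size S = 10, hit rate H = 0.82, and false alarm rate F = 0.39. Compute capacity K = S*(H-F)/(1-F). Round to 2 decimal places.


K = S * (H - F) / (1 - F)
H - F = 0.43
1 - F = 0.61
K = 10 * 0.43 / 0.61
= 7.05


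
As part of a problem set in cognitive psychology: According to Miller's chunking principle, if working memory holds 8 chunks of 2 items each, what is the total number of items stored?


Total items = chunks * items_per_chunk
= 8 * 2
= 16


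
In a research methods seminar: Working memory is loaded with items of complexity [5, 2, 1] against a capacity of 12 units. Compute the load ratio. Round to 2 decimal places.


Total complexity = 5 + 2 + 1 = 8
Load = total / capacity = 8 / 12
= 0.67


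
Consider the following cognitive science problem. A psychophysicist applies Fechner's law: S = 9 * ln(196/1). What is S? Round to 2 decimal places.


S = 9 * ln(196/1)
I/I0 = 196.0
ln(196.0) = 5.2781
S = 9 * 5.2781
= 47.50


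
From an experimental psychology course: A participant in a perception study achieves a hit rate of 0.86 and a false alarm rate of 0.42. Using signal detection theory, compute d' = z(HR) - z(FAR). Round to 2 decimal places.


d' = z(HR) - z(FAR)
z(0.86) = 1.0803
z(0.42) = -0.2019
d' = 1.0803 - -0.2019
= 1.28


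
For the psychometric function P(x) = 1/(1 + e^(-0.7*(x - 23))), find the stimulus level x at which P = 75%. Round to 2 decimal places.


At P = 0.75: 0.75 = 1/(1 + e^(-k*(x-x0)))
Solving: e^(-k*(x-x0)) = 1/3
x = x0 + ln(3)/k
ln(3) = 1.0986
x = 23 + 1.0986/0.7
= 23 + 1.5694
= 24.57


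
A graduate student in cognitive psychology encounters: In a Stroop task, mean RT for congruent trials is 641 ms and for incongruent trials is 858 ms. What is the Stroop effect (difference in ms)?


Stroop effect = RT(incongruent) - RT(congruent)
= 858 - 641
= 217 ms


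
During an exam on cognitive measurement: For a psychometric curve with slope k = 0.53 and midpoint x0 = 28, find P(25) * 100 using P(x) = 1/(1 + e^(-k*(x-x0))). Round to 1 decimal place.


P(x) = 1/(1 + e^(-0.53*(25 - 28)))
Exponent = -0.53 * -3 = 1.59
e^(1.59) = 4.903749
P = 1/(1 + 4.903749) = 0.169384
Percentage = 16.9


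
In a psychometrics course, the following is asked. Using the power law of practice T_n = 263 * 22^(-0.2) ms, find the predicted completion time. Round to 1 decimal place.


T_n = 263 * 22^(-0.2)
22^(-0.2) = 0.538909
T_n = 263 * 0.538909
= 141.7 ms


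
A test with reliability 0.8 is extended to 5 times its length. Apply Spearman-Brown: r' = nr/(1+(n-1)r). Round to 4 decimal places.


r_new = n*r / (1 + (n-1)*r)
Numerator = 5 * 0.8 = 4.0
Denominator = 1 + 4 * 0.8 = 4.2
r_new = 4.0 / 4.2
= 0.9524


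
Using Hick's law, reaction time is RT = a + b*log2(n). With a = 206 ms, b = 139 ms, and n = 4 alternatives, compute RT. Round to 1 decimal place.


RT = 206 + 139 * log2(4)
log2(4) = 2.0
RT = 206 + 139 * 2.0
= 206 + 278.0
= 484.0 ms


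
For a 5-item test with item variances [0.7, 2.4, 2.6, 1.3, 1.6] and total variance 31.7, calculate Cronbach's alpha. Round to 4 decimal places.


alpha = (k/(k-1)) * (1 - sum(s_i^2)/s_total^2)
sum(item variances) = 8.6
k/(k-1) = 5/4 = 1.25
1 - 8.6/31.7 = 1 - 0.271293 = 0.728707
alpha = 1.25 * 0.728707
= 0.9109


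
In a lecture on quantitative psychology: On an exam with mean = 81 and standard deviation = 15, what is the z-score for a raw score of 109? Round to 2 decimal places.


z = (X - mu) / sigma
= (109 - 81) / 15
= 28 / 15
= 1.87


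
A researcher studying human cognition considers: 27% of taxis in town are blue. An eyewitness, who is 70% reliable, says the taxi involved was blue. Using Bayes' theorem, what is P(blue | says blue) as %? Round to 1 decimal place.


P(blue | says blue) = P(says blue | blue)*P(blue) / [P(says blue | blue)*P(blue) + P(says blue | not blue)*P(not blue)]
Numerator = 0.7 * 0.27 = 0.189
False identification = 0.3 * 0.73 = 0.219
P = 0.189 / (0.189 + 0.219)
= 0.189 / 0.408
As percentage = 46.3


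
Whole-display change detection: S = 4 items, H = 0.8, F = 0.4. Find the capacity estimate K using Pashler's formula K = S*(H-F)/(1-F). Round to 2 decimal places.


K = S * (H - F) / (1 - F)
H - F = 0.4
1 - F = 0.6
K = 4 * 0.4 / 0.6
= 2.67


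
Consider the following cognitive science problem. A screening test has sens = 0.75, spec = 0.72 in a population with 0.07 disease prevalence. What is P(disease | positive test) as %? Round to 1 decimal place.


PPV = (sens * prev) / (sens * prev + (1-spec) * (1-prev))
Numerator = 0.75 * 0.07 = 0.0525
P(positive and no disease) = (1 - spec) * (1 - prev) = (1 - 0.72) * (1 - 0.07) = 0.2604
Denominator = 0.0525 + 0.2604 = 0.3129
PPV = 0.0525 / 0.3129 = 0.167785
As percentage = 16.8


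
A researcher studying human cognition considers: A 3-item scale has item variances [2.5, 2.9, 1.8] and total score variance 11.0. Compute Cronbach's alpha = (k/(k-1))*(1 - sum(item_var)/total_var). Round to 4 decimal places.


alpha = (k/(k-1)) * (1 - sum(s_i^2)/s_total^2)
sum(item variances) = 7.2
k/(k-1) = 3/2 = 1.5
1 - 7.2/11.0 = 1 - 0.654545 = 0.345455
alpha = 1.5 * 0.345455
= 0.5182


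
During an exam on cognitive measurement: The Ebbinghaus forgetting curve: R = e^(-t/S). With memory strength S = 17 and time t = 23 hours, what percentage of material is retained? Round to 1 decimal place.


R = e^(-t/S)
-t/S = -23/17 = -1.352941
R = e^(-1.352941) = 0.258479
Percentage = 0.258479 * 100
= 25.8


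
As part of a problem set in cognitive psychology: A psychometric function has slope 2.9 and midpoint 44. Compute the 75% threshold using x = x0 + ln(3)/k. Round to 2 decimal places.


At P = 0.75: 0.75 = 1/(1 + e^(-k*(x-x0)))
Solving: e^(-k*(x-x0)) = 1/3
x = x0 + ln(3)/k
ln(3) = 1.0986
x = 44 + 1.0986/2.9
= 44 + 0.3788
= 44.38


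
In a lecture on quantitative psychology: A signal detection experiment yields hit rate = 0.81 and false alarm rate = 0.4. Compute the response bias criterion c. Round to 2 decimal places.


c = -0.5 * (z(HR) + z(FAR))
z(0.81) = 0.8779
z(0.4) = -0.2533
c = -0.5 * (0.8779 + -0.2533)
= -0.5 * 0.6246
= -0.31


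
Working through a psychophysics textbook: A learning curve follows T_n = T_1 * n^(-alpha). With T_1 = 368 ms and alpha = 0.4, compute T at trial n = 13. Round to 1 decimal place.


T_n = 368 * 13^(-0.4)
13^(-0.4) = 0.358445
T_n = 368 * 0.358445
= 131.9 ms


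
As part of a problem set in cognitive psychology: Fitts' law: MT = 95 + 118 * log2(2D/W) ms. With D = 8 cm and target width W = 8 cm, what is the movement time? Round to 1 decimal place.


MT = 95 + 118 * log2(2*8/8)
2D/W = 2.0
log2(2.0) = 1.0
MT = 95 + 118 * 1.0
= 213.0 ms


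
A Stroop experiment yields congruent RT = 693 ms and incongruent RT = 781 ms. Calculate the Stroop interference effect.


Stroop effect = RT(incongruent) - RT(congruent)
= 781 - 693
= 88 ms


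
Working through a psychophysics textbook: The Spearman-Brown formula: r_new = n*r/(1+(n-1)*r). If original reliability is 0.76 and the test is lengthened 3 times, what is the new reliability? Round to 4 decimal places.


r_new = n*r / (1 + (n-1)*r)
Numerator = 3 * 0.76 = 2.28
Denominator = 1 + 2 * 0.76 = 2.52
r_new = 2.28 / 2.52
= 0.9048


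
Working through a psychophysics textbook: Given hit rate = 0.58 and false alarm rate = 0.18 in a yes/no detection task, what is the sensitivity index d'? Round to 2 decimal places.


d' = z(HR) - z(FAR)
z(0.58) = 0.2019
z(0.18) = -0.9154
d' = 0.2019 - -0.9154
= 1.12


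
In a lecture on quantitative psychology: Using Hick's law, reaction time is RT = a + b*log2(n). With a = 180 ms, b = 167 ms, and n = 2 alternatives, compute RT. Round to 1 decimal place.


RT = 180 + 167 * log2(2)
log2(2) = 1.0
RT = 180 + 167 * 1.0
= 180 + 167.0
= 347.0 ms


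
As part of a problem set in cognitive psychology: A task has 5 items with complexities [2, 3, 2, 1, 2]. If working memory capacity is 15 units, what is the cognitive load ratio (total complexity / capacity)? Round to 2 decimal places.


Total complexity = 2 + 3 + 2 + 1 + 2 = 10
Load = total / capacity = 10 / 15
= 0.67


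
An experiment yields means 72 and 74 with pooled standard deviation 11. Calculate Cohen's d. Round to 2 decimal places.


Cohen's d = (M1 - M2) / S_pooled
= (72 - 74) / 11
= -2 / 11
= -0.18


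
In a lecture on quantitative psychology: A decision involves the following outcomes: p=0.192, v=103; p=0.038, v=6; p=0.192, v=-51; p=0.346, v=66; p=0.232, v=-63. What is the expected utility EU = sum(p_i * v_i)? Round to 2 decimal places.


EU = sum(p_i * v_i)
0.192 * 103 = 19.776
0.038 * 6 = 0.228
0.192 * -51 = -9.792
0.346 * 66 = 22.836
0.232 * -63 = -14.616
EU = 19.776 + 0.228 + -9.792 + 22.836 + -14.616
= 18.43


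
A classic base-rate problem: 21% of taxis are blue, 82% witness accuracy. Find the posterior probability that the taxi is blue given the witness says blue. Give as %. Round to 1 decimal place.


P(blue | says blue) = P(says blue | blue)*P(blue) / [P(says blue | blue)*P(blue) + P(says blue | not blue)*P(not blue)]
Numerator = 0.82 * 0.21 = 0.1722
False identification = 0.18 * 0.79 = 0.1422
P = 0.1722 / (0.1722 + 0.1422)
= 0.1722 / 0.3144
As percentage = 54.8


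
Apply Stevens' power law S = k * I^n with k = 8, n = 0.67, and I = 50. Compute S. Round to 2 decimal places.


S = 8 * 50^0.67
50^0.67 = 13.7502
S = 8 * 13.7502
= 110.00


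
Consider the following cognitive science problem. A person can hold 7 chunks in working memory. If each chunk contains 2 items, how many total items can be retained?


Total items = chunks * items_per_chunk
= 7 * 2
= 14


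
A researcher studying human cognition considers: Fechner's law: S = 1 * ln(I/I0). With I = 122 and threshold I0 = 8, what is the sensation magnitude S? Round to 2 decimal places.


S = 1 * ln(122/8)
I/I0 = 15.25
ln(15.25) = 2.7246
S = 1 * 2.7246
= 2.72


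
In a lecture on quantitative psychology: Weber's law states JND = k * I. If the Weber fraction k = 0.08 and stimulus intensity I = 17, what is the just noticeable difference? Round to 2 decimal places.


JND = k * I
JND = 0.08 * 17
= 1.36


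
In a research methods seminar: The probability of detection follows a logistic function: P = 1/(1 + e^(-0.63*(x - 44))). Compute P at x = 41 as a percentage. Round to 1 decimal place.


P(x) = 1/(1 + e^(-0.63*(41 - 44)))
Exponent = -0.63 * -3 = 1.89
e^(1.89) = 6.619369
P = 1/(1 + 6.619369) = 0.131244
Percentage = 13.1


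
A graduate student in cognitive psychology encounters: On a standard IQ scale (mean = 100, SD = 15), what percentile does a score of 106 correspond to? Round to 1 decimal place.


z = (IQ - mean) / SD
z = (106 - 100) / 15 = 0.4
Percentile = Phi(0.4) * 100
Phi(0.4) = 0.655422
= 65.5


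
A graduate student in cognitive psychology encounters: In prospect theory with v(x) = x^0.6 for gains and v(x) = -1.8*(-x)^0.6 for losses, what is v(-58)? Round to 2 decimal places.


Since x = -58 < 0, use v(x) = -lambda*(-x)^alpha
(-x) = 58
58^0.6 = 11.4303
v(-58) = -1.8 * 11.4303
= -20.57


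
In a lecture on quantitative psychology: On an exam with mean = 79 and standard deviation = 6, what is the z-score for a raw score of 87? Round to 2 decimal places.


z = (X - mu) / sigma
= (87 - 79) / 6
= 8 / 6
= 1.33


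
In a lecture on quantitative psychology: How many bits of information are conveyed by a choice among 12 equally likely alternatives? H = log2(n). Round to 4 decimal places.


H = log2(n)
H = log2(12)
= 3.5850


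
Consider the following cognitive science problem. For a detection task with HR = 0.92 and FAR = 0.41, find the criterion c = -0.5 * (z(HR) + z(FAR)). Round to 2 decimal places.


c = -0.5 * (z(HR) + z(FAR))
z(0.92) = 1.4051
z(0.41) = -0.2275
c = -0.5 * (1.4051 + -0.2275)
= -0.5 * 1.1776
= -0.59


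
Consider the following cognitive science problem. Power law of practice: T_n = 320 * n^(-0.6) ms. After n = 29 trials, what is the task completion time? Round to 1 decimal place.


T_n = 320 * 29^(-0.6)
29^(-0.6) = 0.132605
T_n = 320 * 0.132605
= 42.4 ms
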